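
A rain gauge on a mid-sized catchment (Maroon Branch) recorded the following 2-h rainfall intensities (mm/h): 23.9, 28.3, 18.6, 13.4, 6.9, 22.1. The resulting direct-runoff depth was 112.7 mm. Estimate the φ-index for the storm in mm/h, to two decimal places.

φ ≈ 9.99 mm/h

Only the 5 blocks with intensity above φ contribute runoff: 23.9, 28.3, 18.6, 13.4, 22.1 mm/h.
Σ(I−φ)·Δt = d  ⇒  (23.9+28.3+18.6+13.4+22.1 − 5φ)·2 = 112.7
φ = (106.3 − 112.7/2) / 5 = 9.99 mm/h.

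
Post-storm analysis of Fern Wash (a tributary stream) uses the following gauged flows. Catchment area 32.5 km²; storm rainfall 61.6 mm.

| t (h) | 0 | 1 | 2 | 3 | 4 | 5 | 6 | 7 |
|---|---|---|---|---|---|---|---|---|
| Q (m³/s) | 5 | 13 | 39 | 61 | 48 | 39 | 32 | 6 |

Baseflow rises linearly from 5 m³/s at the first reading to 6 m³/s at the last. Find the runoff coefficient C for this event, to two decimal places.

C ≈ 0.36

ΣQ_DR = 199.0 m³/s; V = ΣQ_DR·Δt = 7.164 × 10^5 m³.
Runoff depth d = V / A = 22.04 mm.
C = d / P = 22.04 / 61.6 = 0.36.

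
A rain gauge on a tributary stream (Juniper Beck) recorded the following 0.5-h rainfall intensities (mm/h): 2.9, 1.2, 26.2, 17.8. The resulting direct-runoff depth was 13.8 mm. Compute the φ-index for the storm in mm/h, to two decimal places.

φ ≈ 8.20 mm/h

Only the 2 blocks with intensity above φ contribute runoff: 26.2, 17.8 mm/h.
Σ(I−φ)·Δt = d  ⇒  (26.2+17.8 − 2φ)·0.5 = 13.8
φ = (44.00 − 13.8/0.5) / 2 = 8.20 mm/h.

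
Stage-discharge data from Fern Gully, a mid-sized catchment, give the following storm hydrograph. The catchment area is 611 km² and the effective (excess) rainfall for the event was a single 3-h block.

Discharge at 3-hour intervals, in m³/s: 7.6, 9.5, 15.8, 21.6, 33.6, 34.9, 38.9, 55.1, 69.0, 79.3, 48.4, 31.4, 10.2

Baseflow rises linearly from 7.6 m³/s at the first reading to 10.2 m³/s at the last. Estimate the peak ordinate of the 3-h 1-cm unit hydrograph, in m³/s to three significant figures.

Direct runoff: 0.00, 1.68, 7.77, 13.35, 25.13, 26.22, 30.00, 45.98, 59.67, 69.75, 38.63, 21.42, 0.00 m³/s; ΣQ_DR = 339.6 m³/s, peak = 69.75 m³/s.
Runoff depth d = ΣQ_DR·Δt / A = 339.6 × 10800 / (611 km²) = 6.003 mm.
The 1-cm UH is the DRH scaled by (10 mm)/d, so U_p = 69.75 × 10/6.003 = 116 m³/s.

U_p ≈ 116 m³/s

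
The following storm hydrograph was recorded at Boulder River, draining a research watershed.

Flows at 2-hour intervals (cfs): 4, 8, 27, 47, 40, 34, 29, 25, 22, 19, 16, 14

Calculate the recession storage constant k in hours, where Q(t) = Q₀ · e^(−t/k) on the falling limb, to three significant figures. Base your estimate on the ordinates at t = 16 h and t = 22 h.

On the falling limb, Q drops from 22 to 14 cfs between t = 16 h and t = 22 h (Δt = 6 h).
k = −Δt / ln(Q₂/Q₁) = −6 / ln(14/22) = 13.3 h.

k ≈ 13.3 h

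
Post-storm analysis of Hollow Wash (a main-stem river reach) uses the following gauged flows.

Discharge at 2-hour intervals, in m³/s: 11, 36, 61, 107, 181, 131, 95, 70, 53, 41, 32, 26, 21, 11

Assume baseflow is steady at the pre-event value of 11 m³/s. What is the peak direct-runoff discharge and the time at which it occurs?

Q_p = 170.0 m³/s at t = 8 h

Subtracting baseflow gives direct-runoff ordinates: 0.0, 25.0, 50.0, 96.0, 170.0, 120.0, 84.0, 59.0, 42.0, 30.0, 21.0, 15.0, 10.0, 0.0 m³/s.
The maximum is 170.0 m³/s, occurring at the reading for t = 8 h.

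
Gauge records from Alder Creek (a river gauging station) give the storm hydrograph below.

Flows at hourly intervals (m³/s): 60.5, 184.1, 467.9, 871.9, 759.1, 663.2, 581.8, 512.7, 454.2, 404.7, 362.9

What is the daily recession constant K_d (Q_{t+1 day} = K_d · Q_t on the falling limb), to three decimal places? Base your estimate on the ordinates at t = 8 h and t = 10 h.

Between t = 8 h and t = 10 h the flow falls from 454.2 to 362.9 m³/s over 2×1 h = 2 h.
Per-interval ratio K = (362.9/454.2)^(1/2) = 0.8939; K_d = K^(24/1) = 0.068.

K_d ≈ 0.068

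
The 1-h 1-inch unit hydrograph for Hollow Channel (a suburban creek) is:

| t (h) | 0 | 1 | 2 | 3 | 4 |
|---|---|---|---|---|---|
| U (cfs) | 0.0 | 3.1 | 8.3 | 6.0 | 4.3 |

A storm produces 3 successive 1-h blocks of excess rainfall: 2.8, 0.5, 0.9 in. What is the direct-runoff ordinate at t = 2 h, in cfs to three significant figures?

By discrete convolution, Q_j = Σ (P_i / 1 in) · U_{j−i}.
At t = 2 h (j=2): Q = (2.8/1)·8.3 + (0.5/1)·3.1 + (0.9/1)·0.0 = 24.8 cfs.

Q ≈ 24.8 cfs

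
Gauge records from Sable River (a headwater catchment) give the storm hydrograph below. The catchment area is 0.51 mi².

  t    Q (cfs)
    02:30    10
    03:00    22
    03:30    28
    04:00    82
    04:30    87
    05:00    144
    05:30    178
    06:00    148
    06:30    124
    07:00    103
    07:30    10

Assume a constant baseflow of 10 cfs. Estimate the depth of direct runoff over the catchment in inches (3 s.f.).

Direct runoff: 0.0, 12.0, 18.0, 72.0, 77.0, 134.0, 168.0, 138.0, 114.0, 93.0, 0.0 cfs; ΣQ_DR = 826.0 cfs.
V = ΣQ_DR · Δt = 826.0 × 1800 s = 1.487 × 10^6 ft³.
Over A = 0.51 mi², depth = V / A = 1.25 in.

d ≈ 1.25 in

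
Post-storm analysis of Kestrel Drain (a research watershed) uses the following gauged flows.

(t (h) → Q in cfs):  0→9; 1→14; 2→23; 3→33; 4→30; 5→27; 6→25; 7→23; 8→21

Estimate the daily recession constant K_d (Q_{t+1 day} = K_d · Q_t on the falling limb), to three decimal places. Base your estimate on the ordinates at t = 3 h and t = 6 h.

K_d ≈ 0.108

Between t = 3 h and t = 6 h the flow falls from 33 to 25 cfs over 3×1 h = 3 h.
Per-interval ratio K = (25/33)^(1/3) = 0.9116; K_d = K^(24/1) = 0.108.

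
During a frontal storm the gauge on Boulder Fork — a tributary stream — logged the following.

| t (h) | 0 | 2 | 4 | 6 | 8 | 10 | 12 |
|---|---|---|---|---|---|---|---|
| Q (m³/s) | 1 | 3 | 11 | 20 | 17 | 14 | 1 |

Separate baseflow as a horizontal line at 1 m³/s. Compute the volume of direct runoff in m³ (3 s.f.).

V ≈ 4.32 × 10^5 m³

Direct-runoff ordinates (Q − Q_b): 0.0, 2.0, 10.0, 19.0, 16.0, 13.0, 0.0 m³/s.
ΣQ_DR = 60.00 m³/s.
With Δt = 2 h = 7200 s, V = ΣQ_DR · Δt = 60.00 × 7200 = 4.32 × 10^5 m³.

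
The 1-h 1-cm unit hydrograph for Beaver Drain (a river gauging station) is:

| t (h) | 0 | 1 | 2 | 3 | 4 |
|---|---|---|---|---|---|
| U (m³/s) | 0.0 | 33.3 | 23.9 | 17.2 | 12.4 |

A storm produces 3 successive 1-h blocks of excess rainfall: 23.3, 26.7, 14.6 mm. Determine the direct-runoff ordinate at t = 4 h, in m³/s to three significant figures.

Q ≈ 110 m³/s

By discrete convolution, Q_j = Σ (P_i / 10 mm) · U_{j−i}.
At t = 4 h (j=4): Q = (23.3/10)·12.4 + (26.7/10)·17.2 + (14.6/10)·23.9 = 110 m³/s.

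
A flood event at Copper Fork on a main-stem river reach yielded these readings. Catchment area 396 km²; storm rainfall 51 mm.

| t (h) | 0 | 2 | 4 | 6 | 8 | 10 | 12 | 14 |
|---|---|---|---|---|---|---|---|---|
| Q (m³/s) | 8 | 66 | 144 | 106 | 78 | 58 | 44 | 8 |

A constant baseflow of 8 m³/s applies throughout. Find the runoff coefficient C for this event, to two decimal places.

ΣQ_DR = 448.0 m³/s; V = ΣQ_DR·Δt = 3.226 × 10^6 m³.
Runoff depth d = V / A = 8.145 mm.
C = d / P = 8.145 / 51 = 0.16.

C ≈ 0.16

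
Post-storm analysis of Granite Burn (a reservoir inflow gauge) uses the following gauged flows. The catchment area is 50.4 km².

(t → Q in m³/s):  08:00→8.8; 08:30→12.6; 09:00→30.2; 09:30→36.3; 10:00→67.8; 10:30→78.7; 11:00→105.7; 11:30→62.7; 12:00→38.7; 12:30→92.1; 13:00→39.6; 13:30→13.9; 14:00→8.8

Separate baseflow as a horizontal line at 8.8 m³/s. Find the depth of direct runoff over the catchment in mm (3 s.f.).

d ≈ 17.2 mm

Direct runoff: 0.0, 3.8, 21.4, 27.5, 59.0, 69.9, 96.9, 53.9, 29.9, 83.3, 30.8, 5.1, 0.0 m³/s; ΣQ_DR = 481.5 m³/s.
V = ΣQ_DR · Δt = 481.5 × 1800 s = 8.667 × 10^5 m³.
Over A = 50.4 km², depth = V / A = 17.2 mm.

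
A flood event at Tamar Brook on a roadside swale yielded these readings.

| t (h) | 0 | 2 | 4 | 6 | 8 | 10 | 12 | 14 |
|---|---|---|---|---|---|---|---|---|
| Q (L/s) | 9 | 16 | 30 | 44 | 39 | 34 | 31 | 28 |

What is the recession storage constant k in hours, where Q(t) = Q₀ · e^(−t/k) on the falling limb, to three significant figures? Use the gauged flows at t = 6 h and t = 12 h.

On the falling limb, Q drops from 44 to 31 L/s between t = 6 h and t = 12 h (Δt = 6 h).
k = −Δt / ln(Q₂/Q₁) = −6 / ln(31/44) = 17.1 h.

k ≈ 17.1 h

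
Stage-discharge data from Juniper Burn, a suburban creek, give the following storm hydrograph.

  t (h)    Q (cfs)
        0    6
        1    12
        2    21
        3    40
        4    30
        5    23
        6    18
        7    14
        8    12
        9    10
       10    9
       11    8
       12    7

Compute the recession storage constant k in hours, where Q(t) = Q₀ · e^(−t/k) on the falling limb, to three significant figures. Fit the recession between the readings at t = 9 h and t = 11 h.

On the falling limb, Q drops from 10 to 8 cfs between t = 9 h and t = 11 h (Δt = 2 h).
k = −Δt / ln(Q₂/Q₁) = −2 / ln(8/10) = 8.96 h.

k ≈ 8.96 h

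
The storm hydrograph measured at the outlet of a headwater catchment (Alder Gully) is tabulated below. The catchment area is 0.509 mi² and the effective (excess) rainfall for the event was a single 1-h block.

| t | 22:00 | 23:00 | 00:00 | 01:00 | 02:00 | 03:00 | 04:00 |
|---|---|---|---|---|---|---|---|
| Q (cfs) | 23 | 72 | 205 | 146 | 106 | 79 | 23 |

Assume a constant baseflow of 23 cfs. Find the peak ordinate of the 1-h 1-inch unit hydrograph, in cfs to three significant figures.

U_p ≈ 121 cfs

Direct runoff: 0.0, 49.0, 182.0, 123.0, 83.0, 56.0, 0.0 cfs; ΣQ_DR = 493.0 cfs, peak = 182.0 cfs.
Runoff depth d = ΣQ_DR·Δt / A = 493.0 × 3600 / (0.509 mi²) = 1.501 in.
The 1-inch UH is the DRH scaled by (1 in)/d, so U_p = 182.0 × 1/1.501 = 121 cfs.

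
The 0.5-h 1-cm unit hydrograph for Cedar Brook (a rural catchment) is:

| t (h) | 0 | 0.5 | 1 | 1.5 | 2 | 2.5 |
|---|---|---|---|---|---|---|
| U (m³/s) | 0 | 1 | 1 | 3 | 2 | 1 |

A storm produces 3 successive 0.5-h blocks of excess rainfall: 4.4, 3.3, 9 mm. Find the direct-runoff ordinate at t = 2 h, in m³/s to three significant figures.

Q ≈ 2.77 m³/s

By discrete convolution, Q_j = Σ (P_i / 10 mm) · U_{j−i}.
At t = 2 h (j=4): Q = (4.4/10)·2 + (3.3/10)·3 + (9/10)·1 = 2.77 m³/s.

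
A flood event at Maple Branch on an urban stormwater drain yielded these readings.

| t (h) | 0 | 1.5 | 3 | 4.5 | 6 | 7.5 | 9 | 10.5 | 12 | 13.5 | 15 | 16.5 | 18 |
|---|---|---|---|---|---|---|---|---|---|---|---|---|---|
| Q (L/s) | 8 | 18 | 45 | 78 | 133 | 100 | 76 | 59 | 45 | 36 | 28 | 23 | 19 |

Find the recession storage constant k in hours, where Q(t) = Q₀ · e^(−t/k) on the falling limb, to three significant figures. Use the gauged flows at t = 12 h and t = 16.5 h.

On the falling limb, Q drops from 45 to 23 L/s between t = 12 h and t = 16.5 h (Δt = 4.5 h).
k = −Δt / ln(Q₂/Q₁) = −4.5 / ln(23/45) = 6.70 h.

k ≈ 6.70 h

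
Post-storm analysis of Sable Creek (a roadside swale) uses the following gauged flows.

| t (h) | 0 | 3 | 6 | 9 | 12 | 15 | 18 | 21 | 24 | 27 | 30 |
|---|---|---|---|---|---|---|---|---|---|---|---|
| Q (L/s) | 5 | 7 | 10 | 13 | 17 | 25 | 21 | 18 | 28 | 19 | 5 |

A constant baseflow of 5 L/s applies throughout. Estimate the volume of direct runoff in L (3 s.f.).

Direct-runoff ordinates (Q − Q_b): 0.0, 2.0, 5.0, 8.0, 12.0, 20.0, 16.0, 13.0, 23.0, 14.0, 0.0 L/s.
ΣQ_DR = 113.0 L/s.
With Δt = 3 h = 10800 s, V = ΣQ_DR · Δt = 113.0 × 10800 = 1.22 × 10^6 L.

V ≈ 1.22 × 10^6 L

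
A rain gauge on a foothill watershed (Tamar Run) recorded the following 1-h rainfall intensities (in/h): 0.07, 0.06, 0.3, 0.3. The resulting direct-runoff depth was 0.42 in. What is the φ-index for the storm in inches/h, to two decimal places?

Only the 2 blocks with intensity above φ contribute runoff: 0.3, 0.3 in/h.
Σ(I−φ)·Δt = d  ⇒  (0.3+0.3 − 2φ)·1 = 0.42
φ = (0.6000 − 0.42/1) / 2 = 0.09 in/h.

φ ≈ 0.09 in/h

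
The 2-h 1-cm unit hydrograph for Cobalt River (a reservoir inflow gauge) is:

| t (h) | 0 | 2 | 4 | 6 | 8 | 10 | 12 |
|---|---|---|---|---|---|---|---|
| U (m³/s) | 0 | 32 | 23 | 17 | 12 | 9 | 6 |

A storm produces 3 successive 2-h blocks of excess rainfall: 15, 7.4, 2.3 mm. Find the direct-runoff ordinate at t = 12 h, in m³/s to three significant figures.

Q ≈ 18.4 m³/s

By discrete convolution, Q_j = Σ (P_i / 10 mm) · U_{j−i}.
At t = 12 h (j=6): Q = (15/10)·6 + (7.4/10)·9 + (2.3/10)·12 = 18.4 m³/s.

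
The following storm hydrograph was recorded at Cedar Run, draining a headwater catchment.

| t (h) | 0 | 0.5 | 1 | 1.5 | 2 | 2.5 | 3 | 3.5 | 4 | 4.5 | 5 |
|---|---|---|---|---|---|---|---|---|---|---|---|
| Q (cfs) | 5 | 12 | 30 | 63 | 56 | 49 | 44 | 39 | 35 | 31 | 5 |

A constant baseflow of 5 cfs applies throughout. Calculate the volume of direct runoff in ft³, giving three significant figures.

V ≈ 5.65 × 10^5 ft³

Direct-runoff ordinates (Q − Q_b): 0.0, 7.0, 25.0, 58.0, 51.0, 44.0, 39.0, 34.0, 30.0, 26.0, 0.0 cfs.
ΣQ_DR = 314.0 cfs.
With Δt = 0.5 h = 1800 s, V = ΣQ_DR · Δt = 314.0 × 1800 = 5.65 × 10^5 ft³.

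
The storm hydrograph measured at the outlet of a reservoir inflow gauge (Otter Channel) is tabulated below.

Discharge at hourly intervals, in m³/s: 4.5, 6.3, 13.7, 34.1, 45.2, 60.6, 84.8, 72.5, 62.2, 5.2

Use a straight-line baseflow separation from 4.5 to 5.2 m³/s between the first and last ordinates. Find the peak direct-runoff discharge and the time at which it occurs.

Q_p = 79.83 m³/s at t = 6 h

Subtracting baseflow gives direct-runoff ordinates: 0.00, 1.72, 9.04, 29.37, 40.39, 55.71, 79.83, 67.46, 57.08, 0.00 m³/s.
The maximum is 79.83 m³/s, occurring at the reading for t = 6 h.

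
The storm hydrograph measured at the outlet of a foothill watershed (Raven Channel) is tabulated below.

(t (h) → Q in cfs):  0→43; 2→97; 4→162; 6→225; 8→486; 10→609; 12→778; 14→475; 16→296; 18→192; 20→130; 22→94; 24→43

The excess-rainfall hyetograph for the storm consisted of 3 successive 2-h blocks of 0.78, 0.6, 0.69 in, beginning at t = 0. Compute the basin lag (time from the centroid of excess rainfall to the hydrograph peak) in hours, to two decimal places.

t_L ≈ 9.09 h

Centroid of excess rainfall: t_c = Σ P_i·t̄_i / ΣP_i = 2.9130 h (block centres at 1, 3, 5 h).
Hydrograph peak occurs at t = 12 h, so basin lag t_L = 12 − 2.9130 = 9.09 h.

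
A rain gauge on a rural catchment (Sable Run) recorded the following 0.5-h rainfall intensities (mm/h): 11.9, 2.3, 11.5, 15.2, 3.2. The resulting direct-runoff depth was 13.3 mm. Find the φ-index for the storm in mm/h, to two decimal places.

Only the 3 blocks with intensity above φ contribute runoff: 11.9, 11.5, 15.2 mm/h.
Σ(I−φ)·Δt = d  ⇒  (11.9+11.5+15.2 − 3φ)·0.5 = 13.3
φ = (38.60 − 13.3/0.5) / 3 = 4.00 mm/h.

φ ≈ 4.00 mm/h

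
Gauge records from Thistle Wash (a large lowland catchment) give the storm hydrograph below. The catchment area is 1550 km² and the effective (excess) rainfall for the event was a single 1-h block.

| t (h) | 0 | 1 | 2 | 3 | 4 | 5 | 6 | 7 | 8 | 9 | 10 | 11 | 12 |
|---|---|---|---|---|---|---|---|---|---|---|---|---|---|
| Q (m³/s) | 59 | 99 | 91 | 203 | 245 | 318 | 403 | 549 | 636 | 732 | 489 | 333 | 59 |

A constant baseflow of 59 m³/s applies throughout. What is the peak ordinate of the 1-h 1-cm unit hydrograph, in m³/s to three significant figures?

Direct runoff: 0.0, 40.0, 32.0, 144.0, 186.0, 259.0, 344.0, 490.0, 577.0, 673.0, 430.0, 274.0, 0.0 m³/s; ΣQ_DR = 3449 m³/s, peak = 673.0 m³/s.
Runoff depth d = ΣQ_DR·Δt / A = 3449 × 3600 / (1550 km²) = 8.011 mm.
The 1-cm UH is the DRH scaled by (10 mm)/d, so U_p = 673.0 × 10/8.011 = 840 m³/s.

U_p ≈ 840 m³/s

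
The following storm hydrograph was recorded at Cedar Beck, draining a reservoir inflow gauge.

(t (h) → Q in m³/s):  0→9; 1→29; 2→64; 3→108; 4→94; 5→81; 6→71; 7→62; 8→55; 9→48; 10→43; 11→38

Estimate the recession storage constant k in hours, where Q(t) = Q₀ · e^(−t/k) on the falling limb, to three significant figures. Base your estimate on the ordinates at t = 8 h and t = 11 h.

On the falling limb, Q drops from 55 to 38 m³/s between t = 8 h and t = 11 h (Δt = 3 h).
k = −Δt / ln(Q₂/Q₁) = −3 / ln(38/55) = 8.11 h.

k ≈ 8.11 h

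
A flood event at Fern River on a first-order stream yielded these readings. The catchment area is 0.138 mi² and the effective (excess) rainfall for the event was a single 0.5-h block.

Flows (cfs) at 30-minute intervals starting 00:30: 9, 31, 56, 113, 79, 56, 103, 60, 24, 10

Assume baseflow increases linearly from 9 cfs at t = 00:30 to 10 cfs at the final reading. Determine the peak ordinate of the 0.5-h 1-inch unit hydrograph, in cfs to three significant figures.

Direct runoff: 0.00, 21.89, 46.78, 103.67, 69.56, 46.44, 93.33, 50.22, 14.11, 0.00 cfs; ΣQ_DR = 446.0 cfs, peak = 103.67 cfs.
Runoff depth d = ΣQ_DR·Δt / A = 446.0 × 1800 / (0.138 mi²) = 2.504 in.
The 1-inch UH is the DRH scaled by (1 in)/d, so U_p = 103.67 × 1/2.504 = 41.4 cfs.

U_p ≈ 41.4 cfs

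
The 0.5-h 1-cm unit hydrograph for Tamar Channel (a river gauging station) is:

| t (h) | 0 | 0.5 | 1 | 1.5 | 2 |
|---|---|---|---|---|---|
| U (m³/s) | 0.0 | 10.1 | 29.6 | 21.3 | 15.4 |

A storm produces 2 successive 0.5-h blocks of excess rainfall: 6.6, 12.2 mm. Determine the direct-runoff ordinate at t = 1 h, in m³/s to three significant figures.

By discrete convolution, Q_j = Σ (P_i / 10 mm) · U_{j−i}.
At t = 1 h (j=2): Q = (6.6/10)·29.6 + (12.2/10)·10.1 = 31.9 m³/s.

Q ≈ 31.9 m³/s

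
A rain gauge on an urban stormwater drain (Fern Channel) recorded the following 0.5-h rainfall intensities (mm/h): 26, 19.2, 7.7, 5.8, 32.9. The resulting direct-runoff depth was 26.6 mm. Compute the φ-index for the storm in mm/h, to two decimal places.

φ ≈ 8.30 mm/h

Only the 3 blocks with intensity above φ contribute runoff: 26, 19.2, 32.9 mm/h.
Σ(I−φ)·Δt = d  ⇒  (26+19.2+32.9 − 3φ)·0.5 = 26.6
φ = (78.10 − 26.6/0.5) / 3 = 8.30 mm/h.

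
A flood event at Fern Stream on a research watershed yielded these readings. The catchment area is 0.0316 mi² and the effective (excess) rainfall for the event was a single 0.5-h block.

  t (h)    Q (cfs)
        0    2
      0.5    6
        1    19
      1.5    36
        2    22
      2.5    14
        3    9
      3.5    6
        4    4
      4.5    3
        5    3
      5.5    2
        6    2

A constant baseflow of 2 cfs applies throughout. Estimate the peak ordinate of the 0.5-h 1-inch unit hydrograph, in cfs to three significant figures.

U_p ≈ 13.6 cfs

Direct runoff: 0.0, 4.0, 17.0, 34.0, 20.0, 12.0, 7.0, 4.0, 2.0, 1.0, 1.0, 0.0, 0.0 cfs; ΣQ_DR = 102.0 cfs, peak = 34.0 cfs.
Runoff depth d = ΣQ_DR·Δt / A = 102.0 × 1800 / (0.0316 mi²) = 2.501 in.
The 1-inch UH is the DRH scaled by (1 in)/d, so U_p = 34.0 × 1/2.501 = 13.6 cfs.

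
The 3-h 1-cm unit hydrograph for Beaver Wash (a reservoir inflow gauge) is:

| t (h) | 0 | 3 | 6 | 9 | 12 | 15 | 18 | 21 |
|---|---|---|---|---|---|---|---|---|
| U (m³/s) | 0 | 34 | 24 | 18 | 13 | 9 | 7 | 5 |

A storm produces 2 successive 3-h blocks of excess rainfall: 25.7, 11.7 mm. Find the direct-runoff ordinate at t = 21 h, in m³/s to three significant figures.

By discrete convolution, Q_j = Σ (P_i / 10 mm) · U_{j−i}.
At t = 21 h (j=7): Q = (25.7/10)·5 + (11.7/10)·7 = 21.0 m³/s.

Q ≈ 21.0 m³/s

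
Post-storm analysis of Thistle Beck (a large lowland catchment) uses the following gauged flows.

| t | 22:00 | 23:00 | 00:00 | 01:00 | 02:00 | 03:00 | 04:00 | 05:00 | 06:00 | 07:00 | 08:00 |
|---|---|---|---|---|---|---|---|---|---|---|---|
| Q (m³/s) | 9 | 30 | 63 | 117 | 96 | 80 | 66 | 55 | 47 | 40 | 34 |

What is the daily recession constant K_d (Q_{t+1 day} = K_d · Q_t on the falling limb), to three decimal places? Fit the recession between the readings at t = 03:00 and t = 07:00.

Between t = 03:00 and t = 07:00 the flow falls from 80 to 40 m³/s over 4×1 h = 4 h.
Per-interval ratio K = (40/80)^(1/4) = 0.8409; K_d = K^(24/1) = 0.016.

K_d ≈ 0.016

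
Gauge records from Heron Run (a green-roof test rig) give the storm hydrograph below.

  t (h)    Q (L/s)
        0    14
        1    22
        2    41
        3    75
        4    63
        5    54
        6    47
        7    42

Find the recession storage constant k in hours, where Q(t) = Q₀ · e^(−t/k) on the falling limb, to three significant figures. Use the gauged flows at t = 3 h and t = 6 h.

k ≈ 6.42 h

On the falling limb, Q drops from 75 to 47 L/s between t = 3 h and t = 6 h (Δt = 3 h).
k = −Δt / ln(Q₂/Q₁) = −3 / ln(47/75) = 6.42 h.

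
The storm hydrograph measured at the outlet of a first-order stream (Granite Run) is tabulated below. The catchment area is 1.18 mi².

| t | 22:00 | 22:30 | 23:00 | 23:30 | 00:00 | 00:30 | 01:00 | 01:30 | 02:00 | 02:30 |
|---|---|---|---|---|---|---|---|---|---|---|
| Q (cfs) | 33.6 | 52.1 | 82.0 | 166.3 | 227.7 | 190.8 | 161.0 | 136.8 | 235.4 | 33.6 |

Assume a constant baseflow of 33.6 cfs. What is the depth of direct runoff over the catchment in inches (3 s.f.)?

Direct runoff: 0.0, 18.5, 48.4, 132.7, 194.1, 157.2, 127.4, 103.2, 201.8, 0.0 cfs; ΣQ_DR = 983.3 cfs.
V = ΣQ_DR · Δt = 983.3 × 1800 s = 1.770 × 10^6 ft³.
Over A = 1.18 mi², depth = V / A = 0.646 in.

d ≈ 0.646 in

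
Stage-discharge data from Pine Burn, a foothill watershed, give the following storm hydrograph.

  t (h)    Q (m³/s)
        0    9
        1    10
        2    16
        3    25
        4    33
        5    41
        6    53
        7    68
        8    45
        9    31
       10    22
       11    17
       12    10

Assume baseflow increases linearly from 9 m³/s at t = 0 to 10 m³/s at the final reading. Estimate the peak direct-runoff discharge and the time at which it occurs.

Subtracting baseflow gives direct-runoff ordinates: 0.00, 0.92, 6.83, 15.75, 23.67, 31.58, 43.50, 58.42, 35.33, 21.25, 12.17, 7.08, 0.00 m³/s.
The maximum is 58.42 m³/s, occurring at the reading for t = 7 h.

Q_p = 58.42 m³/s at t = 7 h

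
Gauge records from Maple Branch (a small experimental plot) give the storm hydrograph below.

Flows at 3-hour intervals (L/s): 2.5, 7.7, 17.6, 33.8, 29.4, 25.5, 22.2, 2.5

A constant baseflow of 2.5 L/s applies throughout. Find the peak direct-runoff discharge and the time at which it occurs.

Q_p = 31.3 L/s at t = 9 h

Subtracting baseflow gives direct-runoff ordinates: 0.0, 5.2, 15.1, 31.3, 26.9, 23.0, 19.7, 0.0 L/s.
The maximum is 31.3 L/s, occurring at the reading for t = 9 h.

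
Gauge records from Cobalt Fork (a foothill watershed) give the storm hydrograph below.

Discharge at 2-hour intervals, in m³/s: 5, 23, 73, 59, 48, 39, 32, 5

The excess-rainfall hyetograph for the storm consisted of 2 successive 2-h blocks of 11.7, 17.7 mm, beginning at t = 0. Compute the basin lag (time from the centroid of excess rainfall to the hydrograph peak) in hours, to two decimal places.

Centroid of excess rainfall: t_c = Σ P_i·t̄_i / ΣP_i = 2.2041 h (block centres at 1, 3 h).
Hydrograph peak occurs at t = 4 h, so basin lag t_L = 4 − 2.2041 = 1.80 h.

t_L ≈ 1.80 h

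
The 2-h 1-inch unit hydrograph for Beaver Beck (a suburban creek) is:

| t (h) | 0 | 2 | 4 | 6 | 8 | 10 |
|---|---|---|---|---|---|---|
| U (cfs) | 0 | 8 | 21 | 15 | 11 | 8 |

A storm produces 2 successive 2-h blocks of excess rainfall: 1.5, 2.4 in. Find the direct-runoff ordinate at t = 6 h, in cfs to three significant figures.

By discrete convolution, Q_j = Σ (P_i / 1 in) · U_{j−i}.
At t = 6 h (j=3): Q = (1.5/1)·15 + (2.4/1)·21 = 72.9 cfs.

Q ≈ 72.9 cfs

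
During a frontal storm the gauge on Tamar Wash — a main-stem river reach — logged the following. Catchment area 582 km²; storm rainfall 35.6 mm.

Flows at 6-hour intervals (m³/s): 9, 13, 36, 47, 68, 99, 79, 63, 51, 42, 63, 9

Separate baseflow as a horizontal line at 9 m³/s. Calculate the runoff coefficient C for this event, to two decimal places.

ΣQ_DR = 471.0 m³/s; V = ΣQ_DR·Δt = 1.017 × 10^7 m³.
Runoff depth d = V / A = 17.48 mm.
C = d / P = 17.48 / 35.6 = 0.49.

C ≈ 0.49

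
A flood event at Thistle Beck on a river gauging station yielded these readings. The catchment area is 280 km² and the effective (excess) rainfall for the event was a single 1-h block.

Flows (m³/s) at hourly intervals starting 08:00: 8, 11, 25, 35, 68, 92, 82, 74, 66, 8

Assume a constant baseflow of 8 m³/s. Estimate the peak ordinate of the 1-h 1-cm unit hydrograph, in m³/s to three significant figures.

U_p ≈ 168 m³/s

Direct runoff: 0.0, 3.0, 17.0, 27.0, 60.0, 84.0, 74.0, 66.0, 58.0, 0.0 m³/s; ΣQ_DR = 389.0 m³/s, peak = 84.0 m³/s.
Runoff depth d = ΣQ_DR·Δt / A = 389.0 × 3600 / (280 km²) = 5.001 mm.
The 1-cm UH is the DRH scaled by (10 mm)/d, so U_p = 84.0 × 10/5.001 = 168 m³/s.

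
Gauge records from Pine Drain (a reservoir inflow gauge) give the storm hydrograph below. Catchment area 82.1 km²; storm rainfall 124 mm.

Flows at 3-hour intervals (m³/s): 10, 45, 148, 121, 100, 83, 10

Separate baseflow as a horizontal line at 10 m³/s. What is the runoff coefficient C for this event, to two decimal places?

C ≈ 0.47

ΣQ_DR = 447.0 m³/s; V = ΣQ_DR·Δt = 4.828 × 10^6 m³.
Runoff depth d = V / A = 58.80 mm.
C = d / P = 58.80 / 124 = 0.47.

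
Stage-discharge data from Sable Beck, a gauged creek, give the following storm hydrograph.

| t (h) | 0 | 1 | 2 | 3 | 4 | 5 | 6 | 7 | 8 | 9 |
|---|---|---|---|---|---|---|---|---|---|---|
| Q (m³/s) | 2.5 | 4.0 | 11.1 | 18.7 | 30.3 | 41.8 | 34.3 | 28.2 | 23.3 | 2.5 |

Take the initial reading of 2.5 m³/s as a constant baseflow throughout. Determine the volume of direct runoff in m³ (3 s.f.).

V ≈ 6.18 × 10^5 m³

Direct-runoff ordinates (Q − Q_b): 0.0, 1.5, 8.6, 16.2, 27.8, 39.3, 31.8, 25.7, 20.8, 0.0 m³/s.
ΣQ_DR = 171.7 m³/s.
With Δt = 1 h = 3600 s, V = ΣQ_DR · Δt = 171.7 × 3600 = 6.18 × 10^5 m³.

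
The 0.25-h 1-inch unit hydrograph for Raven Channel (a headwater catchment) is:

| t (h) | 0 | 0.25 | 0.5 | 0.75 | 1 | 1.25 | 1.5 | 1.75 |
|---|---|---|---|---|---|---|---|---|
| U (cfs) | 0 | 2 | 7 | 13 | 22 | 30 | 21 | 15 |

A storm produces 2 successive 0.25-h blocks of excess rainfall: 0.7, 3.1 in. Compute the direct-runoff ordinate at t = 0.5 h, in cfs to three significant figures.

By discrete convolution, Q_j = Σ (P_i / 1 in) · U_{j−i}.
At t = 0.5 h (j=2): Q = (0.7/1)·7 + (3.1/1)·2 = 11.1 cfs.

Q ≈ 11.1 cfs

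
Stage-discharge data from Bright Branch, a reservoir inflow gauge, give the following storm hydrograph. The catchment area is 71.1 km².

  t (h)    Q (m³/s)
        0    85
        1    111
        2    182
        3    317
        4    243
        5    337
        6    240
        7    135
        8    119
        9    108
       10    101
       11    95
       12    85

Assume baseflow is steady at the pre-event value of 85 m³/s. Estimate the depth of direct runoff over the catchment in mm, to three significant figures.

d ≈ 53.3 mm

Direct runoff: 0.0, 26.0, 97.0, 232.0, 158.0, 252.0, 155.0, 50.0, 34.0, 23.0, 16.0, 10.0, 0.0 m³/s; ΣQ_DR = 1053 m³/s.
V = ΣQ_DR · Δt = 1053 × 3600 s = 3.791 × 10^6 m³.
Over A = 71.1 km², depth = V / A = 53.3 mm.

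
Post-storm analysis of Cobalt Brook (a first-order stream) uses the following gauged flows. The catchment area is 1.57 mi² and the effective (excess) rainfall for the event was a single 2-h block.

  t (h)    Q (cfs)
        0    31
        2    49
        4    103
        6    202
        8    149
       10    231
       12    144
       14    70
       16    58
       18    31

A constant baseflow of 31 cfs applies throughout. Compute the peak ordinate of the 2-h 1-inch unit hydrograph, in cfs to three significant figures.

U_p ≈ 134 cfs

Direct runoff: 0.0, 18.0, 72.0, 171.0, 118.0, 200.0, 113.0, 39.0, 27.0, 0.0 cfs; ΣQ_DR = 758.0 cfs, peak = 200.0 cfs.
Runoff depth d = ΣQ_DR·Δt / A = 758.0 × 7200 / (1.57 mi²) = 1.496 in.
The 1-inch UH is the DRH scaled by (1 in)/d, so U_p = 200.0 × 1/1.496 = 134 cfs.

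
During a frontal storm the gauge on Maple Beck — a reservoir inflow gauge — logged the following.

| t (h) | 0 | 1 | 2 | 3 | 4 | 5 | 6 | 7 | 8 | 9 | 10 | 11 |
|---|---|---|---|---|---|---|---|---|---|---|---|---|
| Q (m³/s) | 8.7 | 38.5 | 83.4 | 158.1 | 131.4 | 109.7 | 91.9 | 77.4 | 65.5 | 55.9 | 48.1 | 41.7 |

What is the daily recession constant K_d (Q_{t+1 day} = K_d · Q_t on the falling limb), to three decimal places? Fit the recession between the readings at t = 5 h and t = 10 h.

Between t = 5 h and t = 10 h the flow falls from 109.7 to 48.1 m³/s over 5×1 h = 5 h.
Per-interval ratio K = (48.1/109.7)^(1/5) = 0.8480; K_d = K^(24/1) = 0.019.

K_d ≈ 0.019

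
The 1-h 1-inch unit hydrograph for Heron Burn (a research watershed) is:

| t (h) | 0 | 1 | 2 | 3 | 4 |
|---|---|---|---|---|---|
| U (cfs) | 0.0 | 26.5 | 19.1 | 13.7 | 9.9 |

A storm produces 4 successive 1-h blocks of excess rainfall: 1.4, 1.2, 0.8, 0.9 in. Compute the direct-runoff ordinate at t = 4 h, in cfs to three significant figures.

Q ≈ 69.4 cfs

By discrete convolution, Q_j = Σ (P_i / 1 in) · U_{j−i}.
At t = 4 h (j=4): Q = (1.4/1)·9.9 + (1.2/1)·13.7 + (0.8/1)·19.1 + (0.9/1)·26.5 = 69.4 cfs.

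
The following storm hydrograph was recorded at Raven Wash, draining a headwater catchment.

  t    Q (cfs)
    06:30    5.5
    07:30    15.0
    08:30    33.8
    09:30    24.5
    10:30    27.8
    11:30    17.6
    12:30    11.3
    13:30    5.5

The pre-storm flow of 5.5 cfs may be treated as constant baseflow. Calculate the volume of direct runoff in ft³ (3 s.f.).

V ≈ 3.49 × 10^5 ft³

Direct-runoff ordinates (Q − Q_b): 0.0, 9.5, 28.3, 19.0, 22.3, 12.1, 5.8, 0.0 cfs.
ΣQ_DR = 97.00 cfs.
With Δt = 1 h = 3600 s, V = ΣQ_DR · Δt = 97.00 × 3600 = 3.49 × 10^5 ft³.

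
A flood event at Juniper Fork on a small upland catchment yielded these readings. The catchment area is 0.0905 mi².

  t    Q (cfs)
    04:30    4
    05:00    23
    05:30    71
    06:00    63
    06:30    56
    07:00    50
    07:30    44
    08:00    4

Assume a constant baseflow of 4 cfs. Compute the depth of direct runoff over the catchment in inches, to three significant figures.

d ≈ 2.42 in

Direct runoff: 0.0, 19.0, 67.0, 59.0, 52.0, 46.0, 40.0, 0.0 cfs; ΣQ_DR = 283.0 cfs.
V = ΣQ_DR · Δt = 283.0 × 1800 s = 5.094 × 10^5 ft³.
Over A = 0.0905 mi², depth = V / A = 2.42 in.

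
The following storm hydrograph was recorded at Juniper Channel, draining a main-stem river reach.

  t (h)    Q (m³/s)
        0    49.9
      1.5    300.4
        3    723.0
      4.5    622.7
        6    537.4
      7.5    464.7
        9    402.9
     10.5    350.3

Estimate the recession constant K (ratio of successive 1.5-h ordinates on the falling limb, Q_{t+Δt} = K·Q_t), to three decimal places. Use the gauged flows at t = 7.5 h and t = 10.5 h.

Using the recession-limb readings at t = 7.5 h and t = 10.5 h: Q falls from 464.7 to 350.3 m³/s over 2 intervals.
K = (Q₂/Q₁)^(1/2) = (350.3/464.7)^(1/2) = 0.868.

K ≈ 0.868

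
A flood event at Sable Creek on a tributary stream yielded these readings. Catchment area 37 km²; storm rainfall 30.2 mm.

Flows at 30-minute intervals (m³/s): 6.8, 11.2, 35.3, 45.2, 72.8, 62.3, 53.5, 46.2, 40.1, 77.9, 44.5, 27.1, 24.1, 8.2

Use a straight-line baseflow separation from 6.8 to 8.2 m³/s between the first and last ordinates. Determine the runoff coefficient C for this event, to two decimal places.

C ≈ 0.73

ΣQ_DR = 450.2 m³/s; V = ΣQ_DR·Δt = 8.104 × 10^5 m³.
Runoff depth d = V / A = 21.90 mm.
C = d / P = 21.90 / 30.2 = 0.73.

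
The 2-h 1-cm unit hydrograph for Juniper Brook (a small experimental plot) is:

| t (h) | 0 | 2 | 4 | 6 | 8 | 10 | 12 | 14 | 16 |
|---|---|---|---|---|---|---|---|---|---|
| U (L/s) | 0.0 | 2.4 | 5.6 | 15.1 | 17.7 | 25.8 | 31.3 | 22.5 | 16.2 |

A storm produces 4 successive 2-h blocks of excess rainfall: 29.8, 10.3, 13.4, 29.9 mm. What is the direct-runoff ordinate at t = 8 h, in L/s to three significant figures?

Q ≈ 83.0 L/s

By discrete convolution, Q_j = Σ (P_i / 10 mm) · U_{j−i}.
At t = 8 h (j=4): Q = (29.8/10)·17.7 + (10.3/10)·15.1 + (13.4/10)·5.6 + (29.9/10)·2.4 = 83.0 L/s.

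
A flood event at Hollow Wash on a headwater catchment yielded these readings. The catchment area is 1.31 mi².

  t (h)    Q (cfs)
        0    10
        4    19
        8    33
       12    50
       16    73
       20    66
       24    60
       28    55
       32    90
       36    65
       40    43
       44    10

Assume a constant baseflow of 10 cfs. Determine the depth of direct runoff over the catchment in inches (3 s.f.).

Direct runoff: 0.0, 9.0, 23.0, 40.0, 63.0, 56.0, 50.0, 45.0, 80.0, 55.0, 33.0, 0.0 cfs; ΣQ_DR = 454.0 cfs.
V = ΣQ_DR · Δt = 454.0 × 14400 s = 6.538 × 10^6 ft³.
Over A = 1.31 mi², depth = V / A = 2.15 in.

d ≈ 2.15 in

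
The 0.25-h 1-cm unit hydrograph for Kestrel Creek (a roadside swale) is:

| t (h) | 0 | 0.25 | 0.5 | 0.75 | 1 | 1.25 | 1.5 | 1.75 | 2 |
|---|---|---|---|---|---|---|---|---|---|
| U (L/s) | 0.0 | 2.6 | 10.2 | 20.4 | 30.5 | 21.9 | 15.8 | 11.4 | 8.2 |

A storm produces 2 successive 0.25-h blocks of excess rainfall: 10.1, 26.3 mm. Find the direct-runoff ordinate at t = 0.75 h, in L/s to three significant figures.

By discrete convolution, Q_j = Σ (P_i / 10 mm) · U_{j−i}.
At t = 0.75 h (j=3): Q = (10.1/10)·20.4 + (26.3/10)·10.2 = 47.4 L/s.

Q ≈ 47.4 L/s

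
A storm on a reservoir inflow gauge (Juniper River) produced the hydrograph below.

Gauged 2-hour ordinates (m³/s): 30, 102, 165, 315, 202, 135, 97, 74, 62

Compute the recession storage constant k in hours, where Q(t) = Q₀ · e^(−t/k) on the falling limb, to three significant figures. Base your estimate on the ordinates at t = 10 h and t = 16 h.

On the falling limb, Q drops from 135 to 62 m³/s between t = 10 h and t = 16 h (Δt = 6 h).
k = −Δt / ln(Q₂/Q₁) = −6 / ln(62/135) = 7.71 h.

k ≈ 7.71 h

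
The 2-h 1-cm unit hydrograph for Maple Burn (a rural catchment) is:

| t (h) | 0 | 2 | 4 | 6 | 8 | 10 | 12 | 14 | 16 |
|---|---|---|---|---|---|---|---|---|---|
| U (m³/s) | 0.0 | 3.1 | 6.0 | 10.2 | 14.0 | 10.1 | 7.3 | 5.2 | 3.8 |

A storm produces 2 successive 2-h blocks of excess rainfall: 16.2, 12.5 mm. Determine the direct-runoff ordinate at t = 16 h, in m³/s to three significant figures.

Q ≈ 12.7 m³/s

By discrete convolution, Q_j = Σ (P_i / 10 mm) · U_{j−i}.
At t = 16 h (j=8): Q = (16.2/10)·3.8 + (12.5/10)·5.2 = 12.7 m³/s.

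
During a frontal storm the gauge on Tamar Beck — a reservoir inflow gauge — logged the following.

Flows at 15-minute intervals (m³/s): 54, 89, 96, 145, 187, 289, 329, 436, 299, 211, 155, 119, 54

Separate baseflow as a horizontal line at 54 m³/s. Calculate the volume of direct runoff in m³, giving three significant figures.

Direct-runoff ordinates (Q − Q_b): 0.0, 35.0, 42.0, 91.0, 133.0, 235.0, 275.0, 382.0, 245.0, 157.0, 101.0, 65.0, 0.0 m³/s.
ΣQ_DR = 1761 m³/s.
With Δt = 0.25 h = 900 s, V = ΣQ_DR · Δt = 1761 × 900 = 1.58 × 10^6 m³.

V ≈ 1.58 × 10^6 m³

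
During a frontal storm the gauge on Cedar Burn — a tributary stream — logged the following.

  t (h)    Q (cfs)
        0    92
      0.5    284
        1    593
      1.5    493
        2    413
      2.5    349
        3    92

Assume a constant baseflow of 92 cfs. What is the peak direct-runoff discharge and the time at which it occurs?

Q_p = 501.0 cfs at t = 1 h

Subtracting baseflow gives direct-runoff ordinates: 0.0, 192.0, 501.0, 401.0, 321.0, 257.0, 0.0 cfs.
The maximum is 501.0 cfs, occurring at the reading for t = 1 h.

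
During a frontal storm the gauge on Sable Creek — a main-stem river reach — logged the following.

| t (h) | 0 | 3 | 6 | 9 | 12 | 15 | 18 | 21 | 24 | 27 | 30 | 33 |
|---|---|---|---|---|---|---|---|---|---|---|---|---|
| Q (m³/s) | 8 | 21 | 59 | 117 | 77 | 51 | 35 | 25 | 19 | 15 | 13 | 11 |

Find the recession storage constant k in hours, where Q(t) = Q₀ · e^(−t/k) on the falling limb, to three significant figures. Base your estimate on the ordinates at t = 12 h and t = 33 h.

k ≈ 10.8 h

On the falling limb, Q drops from 77 to 11 m³/s between t = 12 h and t = 33 h (Δt = 21 h).
k = −Δt / ln(Q₂/Q₁) = −21 / ln(11/77) = 10.8 h.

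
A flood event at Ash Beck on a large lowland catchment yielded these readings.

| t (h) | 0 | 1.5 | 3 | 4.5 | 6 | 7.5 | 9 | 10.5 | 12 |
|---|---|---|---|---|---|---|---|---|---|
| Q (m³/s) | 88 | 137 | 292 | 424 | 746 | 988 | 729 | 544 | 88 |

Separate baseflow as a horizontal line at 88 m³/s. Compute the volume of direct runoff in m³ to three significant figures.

Direct-runoff ordinates (Q − Q_b): 0.0, 49.0, 204.0, 336.0, 658.0, 900.0, 641.0, 456.0, 0.0 m³/s.
ΣQ_DR = 3244 m³/s.
With Δt = 1.5 h = 5400 s, V = ΣQ_DR · Δt = 3244 × 5400 = 1.75 × 10^7 m³.

V ≈ 1.75 × 10^7 m³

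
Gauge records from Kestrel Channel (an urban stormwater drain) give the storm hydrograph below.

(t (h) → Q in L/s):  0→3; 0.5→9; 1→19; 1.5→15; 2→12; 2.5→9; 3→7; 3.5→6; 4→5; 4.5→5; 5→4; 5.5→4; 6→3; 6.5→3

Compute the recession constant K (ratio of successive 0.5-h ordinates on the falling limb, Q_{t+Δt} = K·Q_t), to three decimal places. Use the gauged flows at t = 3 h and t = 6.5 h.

K ≈ 0.886

Using the recession-limb readings at t = 3 h and t = 6.5 h: Q falls from 7 to 3 L/s over 7 intervals.
K = (Q₂/Q₁)^(1/7) = (3/7)^(1/7) = 0.886.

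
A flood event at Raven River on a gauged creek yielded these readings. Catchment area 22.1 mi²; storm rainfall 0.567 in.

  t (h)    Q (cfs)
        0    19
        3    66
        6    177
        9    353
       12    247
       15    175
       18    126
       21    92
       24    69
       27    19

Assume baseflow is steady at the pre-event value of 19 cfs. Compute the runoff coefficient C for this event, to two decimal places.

ΣQ_DR = 1153 cfs; V = ΣQ_DR·Δt = 1.245 × 10^7 ft³.
Runoff depth d = V / A = 0.2425 in.
C = d / P = 0.2425 / 0.567 = 0.43.

C ≈ 0.43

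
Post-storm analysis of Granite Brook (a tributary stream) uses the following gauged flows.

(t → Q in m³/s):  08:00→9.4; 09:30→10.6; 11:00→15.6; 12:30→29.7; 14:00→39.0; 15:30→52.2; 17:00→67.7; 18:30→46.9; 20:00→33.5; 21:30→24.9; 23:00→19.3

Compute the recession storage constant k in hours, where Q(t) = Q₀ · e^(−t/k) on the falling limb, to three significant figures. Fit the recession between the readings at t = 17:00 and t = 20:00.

On the falling limb, Q drops from 67.7 to 33.5 m³/s between t = 17:00 and t = 20:00 (Δt = 3 h).
k = −Δt / ln(Q₂/Q₁) = −3 / ln(33.5/67.7) = 4.26 h.

k ≈ 4.26 h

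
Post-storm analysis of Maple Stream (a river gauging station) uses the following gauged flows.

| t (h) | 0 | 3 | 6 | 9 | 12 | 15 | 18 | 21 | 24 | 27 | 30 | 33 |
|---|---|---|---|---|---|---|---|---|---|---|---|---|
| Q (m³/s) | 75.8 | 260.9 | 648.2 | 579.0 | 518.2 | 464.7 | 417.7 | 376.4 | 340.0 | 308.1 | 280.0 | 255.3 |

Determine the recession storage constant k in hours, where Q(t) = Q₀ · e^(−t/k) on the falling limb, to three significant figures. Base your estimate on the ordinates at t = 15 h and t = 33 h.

k ≈ 30.1 h

On the falling limb, Q drops from 464.7 to 255.3 m³/s between t = 15 h and t = 33 h (Δt = 18 h).
k = −Δt / ln(Q₂/Q₁) = −18 / ln(255.3/464.7) = 30.1 h.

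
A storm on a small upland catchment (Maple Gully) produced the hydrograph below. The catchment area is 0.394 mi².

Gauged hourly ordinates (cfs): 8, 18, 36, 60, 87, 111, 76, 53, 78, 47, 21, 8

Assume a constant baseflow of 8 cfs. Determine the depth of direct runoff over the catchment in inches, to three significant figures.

d ≈ 1.99 in

Direct runoff: 0.0, 10.0, 28.0, 52.0, 79.0, 103.0, 68.0, 45.0, 70.0, 39.0, 13.0, 0.0 cfs; ΣQ_DR = 507.0 cfs.
V = ΣQ_DR · Δt = 507.0 × 3600 s = 1.825 × 10^6 ft³.
Over A = 0.394 mi², depth = V / A = 1.99 in.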